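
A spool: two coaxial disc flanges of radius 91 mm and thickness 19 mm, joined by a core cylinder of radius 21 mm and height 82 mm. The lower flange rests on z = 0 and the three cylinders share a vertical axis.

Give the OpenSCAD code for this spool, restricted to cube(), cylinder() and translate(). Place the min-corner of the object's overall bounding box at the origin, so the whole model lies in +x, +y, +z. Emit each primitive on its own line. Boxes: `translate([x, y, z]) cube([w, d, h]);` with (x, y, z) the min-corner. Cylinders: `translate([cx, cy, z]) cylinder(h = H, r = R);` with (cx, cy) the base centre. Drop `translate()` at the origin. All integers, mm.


translate([91, 91, 0]) cylinder(h = 19, r = 91);
translate([91, 91, 19]) cylinder(h = 82, r = 21);
translate([91, 91, 101]) cylinder(h = 19, r = 91);


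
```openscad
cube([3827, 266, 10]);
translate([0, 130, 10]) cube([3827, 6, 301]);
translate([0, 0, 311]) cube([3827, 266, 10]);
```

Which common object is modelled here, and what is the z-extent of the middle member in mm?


An I-beam. The web height is 301 mm.

Two wide flanges with a thin centred web — an I-beam. Overall 321 mm minus two 10 mm flanges gives a web of 321 − 2·10 = 301 mm.


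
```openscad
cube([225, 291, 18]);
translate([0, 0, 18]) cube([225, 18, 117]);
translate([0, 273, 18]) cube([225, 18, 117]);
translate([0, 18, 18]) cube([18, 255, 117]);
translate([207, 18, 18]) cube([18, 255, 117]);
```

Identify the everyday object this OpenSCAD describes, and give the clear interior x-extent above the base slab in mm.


An open box. The internal width is 189 mm.

A 225×291 base slab with four walls standing on it — an open box. The base is 225 mm wide and the walls are 18 mm thick, so the internal width is 225 − 2 × 18 = 189 mm.


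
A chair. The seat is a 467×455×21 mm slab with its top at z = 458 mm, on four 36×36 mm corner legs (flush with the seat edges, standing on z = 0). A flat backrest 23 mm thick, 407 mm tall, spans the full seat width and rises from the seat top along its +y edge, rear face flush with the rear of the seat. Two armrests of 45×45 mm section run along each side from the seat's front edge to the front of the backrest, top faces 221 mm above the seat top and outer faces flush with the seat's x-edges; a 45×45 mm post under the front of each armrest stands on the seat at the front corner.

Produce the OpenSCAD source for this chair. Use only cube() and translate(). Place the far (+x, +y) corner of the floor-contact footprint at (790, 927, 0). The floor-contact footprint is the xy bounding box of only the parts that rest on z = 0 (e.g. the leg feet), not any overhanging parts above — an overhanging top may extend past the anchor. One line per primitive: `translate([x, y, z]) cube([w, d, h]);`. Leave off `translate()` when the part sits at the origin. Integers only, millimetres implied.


translate([323, 472, 437]) cube([467, 455, 21]);
translate([323, 472, 0]) cube([36, 36, 437]);
translate([754, 472, 0]) cube([36, 36, 437]);
translate([323, 891, 0]) cube([36, 36, 437]);
translate([754, 891, 0]) cube([36, 36, 437]);
translate([323, 904, 458]) cube([467, 23, 407]);
translate([323, 472, 634]) cube([45, 432, 45]);
translate([745, 472, 634]) cube([45, 432, 45]);
translate([323, 472, 458]) cube([45, 45, 176]);
translate([745, 472, 458]) cube([45, 45, 176]);


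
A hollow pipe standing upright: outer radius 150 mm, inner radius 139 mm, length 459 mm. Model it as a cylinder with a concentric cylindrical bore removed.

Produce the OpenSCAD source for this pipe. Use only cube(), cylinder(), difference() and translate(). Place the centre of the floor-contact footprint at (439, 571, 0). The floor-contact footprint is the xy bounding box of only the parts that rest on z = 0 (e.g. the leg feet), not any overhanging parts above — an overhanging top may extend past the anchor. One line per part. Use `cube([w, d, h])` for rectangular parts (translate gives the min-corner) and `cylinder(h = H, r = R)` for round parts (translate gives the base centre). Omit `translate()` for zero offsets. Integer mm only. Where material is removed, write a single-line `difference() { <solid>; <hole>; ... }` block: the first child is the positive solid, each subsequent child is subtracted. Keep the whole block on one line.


difference() { translate([439, 571, 0]) cylinder(h = 459, r = 150); translate([439, 571, 0]) cylinder(h = 459, r = 139); }


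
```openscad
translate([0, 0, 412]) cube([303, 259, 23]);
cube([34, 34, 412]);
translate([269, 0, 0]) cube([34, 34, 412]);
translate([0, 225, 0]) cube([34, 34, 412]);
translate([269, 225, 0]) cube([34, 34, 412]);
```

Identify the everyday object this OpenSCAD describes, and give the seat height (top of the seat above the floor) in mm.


A stool. The seat height is 435 mm.

A 303×259×23 slab at z = 412 on four corner posts — a stool. The seat top is 412 + 23 = 435 mm.


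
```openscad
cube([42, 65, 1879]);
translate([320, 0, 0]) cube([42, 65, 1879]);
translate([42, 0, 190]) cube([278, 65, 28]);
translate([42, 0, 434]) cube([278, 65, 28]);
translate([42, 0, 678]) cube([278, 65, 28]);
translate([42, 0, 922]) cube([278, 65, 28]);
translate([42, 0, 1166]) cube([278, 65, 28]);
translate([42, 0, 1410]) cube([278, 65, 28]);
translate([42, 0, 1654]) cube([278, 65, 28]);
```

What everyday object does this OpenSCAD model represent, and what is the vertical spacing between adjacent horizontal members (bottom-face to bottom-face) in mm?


A ladder. The rung spacing is 244 mm.

Two tall 42×65 posts with 7 short bars between them — a ladder. Adjacent rungs sit at z = 190 and z = 434, so the spacing is 434 − 190 = 244 mm.


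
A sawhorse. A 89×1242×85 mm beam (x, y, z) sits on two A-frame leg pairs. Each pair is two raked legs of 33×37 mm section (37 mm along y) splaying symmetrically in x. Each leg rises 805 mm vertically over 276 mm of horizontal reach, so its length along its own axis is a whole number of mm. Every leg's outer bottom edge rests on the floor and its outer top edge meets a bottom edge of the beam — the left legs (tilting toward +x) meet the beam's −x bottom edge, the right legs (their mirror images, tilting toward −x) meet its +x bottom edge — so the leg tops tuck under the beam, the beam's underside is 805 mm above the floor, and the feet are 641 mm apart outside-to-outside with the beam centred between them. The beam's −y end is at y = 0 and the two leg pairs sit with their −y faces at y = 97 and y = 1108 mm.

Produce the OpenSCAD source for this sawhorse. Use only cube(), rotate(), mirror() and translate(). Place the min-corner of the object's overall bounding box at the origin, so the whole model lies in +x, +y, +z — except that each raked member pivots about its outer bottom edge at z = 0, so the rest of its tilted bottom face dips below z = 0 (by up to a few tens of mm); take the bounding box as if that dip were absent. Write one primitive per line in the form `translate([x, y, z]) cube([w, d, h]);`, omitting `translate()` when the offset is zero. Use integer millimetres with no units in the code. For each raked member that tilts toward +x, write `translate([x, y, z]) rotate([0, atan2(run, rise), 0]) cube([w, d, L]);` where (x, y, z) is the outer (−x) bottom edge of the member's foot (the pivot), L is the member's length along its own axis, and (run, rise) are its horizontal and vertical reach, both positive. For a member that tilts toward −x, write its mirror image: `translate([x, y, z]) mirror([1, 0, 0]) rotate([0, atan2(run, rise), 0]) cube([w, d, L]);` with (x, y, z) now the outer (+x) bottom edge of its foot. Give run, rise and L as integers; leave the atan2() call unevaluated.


translate([276, 0, 805]) cube([89, 1242, 85]);
translate([0, 97, 0]) rotate([0, atan2(276, 805), 0]) cube([33, 37, 851]);
translate([641, 97, 0]) mirror([1, 0, 0]) rotate([0, atan2(276, 805), 0]) cube([33, 37, 851]);
translate([0, 1108, 0]) rotate([0, atan2(276, 805), 0]) cube([33, 37, 851]);
translate([641, 1108, 0]) mirror([1, 0, 0]) rotate([0, atan2(276, 805), 0]) cube([33, 37, 851]);


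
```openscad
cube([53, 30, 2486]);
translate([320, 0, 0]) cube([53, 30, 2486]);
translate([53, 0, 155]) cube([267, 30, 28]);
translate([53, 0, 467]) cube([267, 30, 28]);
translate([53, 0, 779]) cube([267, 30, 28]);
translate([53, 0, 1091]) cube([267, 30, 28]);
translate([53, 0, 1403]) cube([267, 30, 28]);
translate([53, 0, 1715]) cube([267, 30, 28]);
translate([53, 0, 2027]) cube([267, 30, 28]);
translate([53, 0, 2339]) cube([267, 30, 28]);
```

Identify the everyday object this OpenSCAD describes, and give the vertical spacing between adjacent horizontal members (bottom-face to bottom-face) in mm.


A ladder. The rung spacing is 312 mm.

Two tall 53×30 posts with 8 short bars between them — a ladder. Adjacent rungs sit at z = 155 and z = 467, so the spacing is 467 − 155 = 312 mm.


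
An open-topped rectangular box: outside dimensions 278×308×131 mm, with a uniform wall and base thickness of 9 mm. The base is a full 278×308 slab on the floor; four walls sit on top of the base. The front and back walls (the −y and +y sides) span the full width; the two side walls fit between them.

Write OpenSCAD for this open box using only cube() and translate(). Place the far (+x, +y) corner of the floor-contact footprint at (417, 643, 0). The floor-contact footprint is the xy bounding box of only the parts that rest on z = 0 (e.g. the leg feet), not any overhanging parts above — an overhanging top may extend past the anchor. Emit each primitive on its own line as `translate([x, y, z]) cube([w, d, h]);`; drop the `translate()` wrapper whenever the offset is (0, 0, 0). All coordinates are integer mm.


translate([139, 335, 0]) cube([278, 308, 9]);
translate([139, 335, 9]) cube([278, 9, 122]);
translate([139, 634, 9]) cube([278, 9, 122]);
translate([139, 344, 9]) cube([9, 290, 122]);
translate([408, 344, 9]) cube([9, 290, 122]);


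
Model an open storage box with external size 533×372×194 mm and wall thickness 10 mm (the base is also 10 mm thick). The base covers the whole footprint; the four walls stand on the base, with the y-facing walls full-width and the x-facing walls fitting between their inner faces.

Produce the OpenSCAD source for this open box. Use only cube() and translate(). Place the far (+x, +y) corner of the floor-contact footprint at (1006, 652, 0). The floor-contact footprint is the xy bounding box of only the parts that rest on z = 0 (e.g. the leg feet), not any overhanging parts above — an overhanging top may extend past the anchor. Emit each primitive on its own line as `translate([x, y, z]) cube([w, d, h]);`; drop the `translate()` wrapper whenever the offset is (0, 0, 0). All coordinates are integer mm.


translate([473, 280, 0]) cube([533, 372, 10]);
translate([473, 280, 10]) cube([533, 10, 184]);
translate([473, 642, 10]) cube([533, 10, 184]);
translate([473, 290, 10]) cube([10, 352, 184]);
translate([996, 290, 10]) cube([10, 352, 184]);


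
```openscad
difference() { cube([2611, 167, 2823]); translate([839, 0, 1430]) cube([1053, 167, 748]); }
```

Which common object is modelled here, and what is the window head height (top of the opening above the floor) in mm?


A wall with a window opening. The window head height is 2178 mm.

A wall with a rectangular opening subtracted — a window. Sill at z = 1430, opening 748 mm tall, so the head is at 1430 + 748 = 2178 mm.


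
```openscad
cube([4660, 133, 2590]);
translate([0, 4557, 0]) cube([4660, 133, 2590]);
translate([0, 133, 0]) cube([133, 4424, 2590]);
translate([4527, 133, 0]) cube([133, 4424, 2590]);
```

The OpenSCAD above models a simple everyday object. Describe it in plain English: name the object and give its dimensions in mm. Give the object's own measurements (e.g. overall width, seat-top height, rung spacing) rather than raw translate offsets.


The wall frame of a small rectangular building: four walls, each 2590 mm tall and 133 mm thick, enclosing a footprint 4660 mm (x) by 4690 mm (y) outside-to-outside, with no floor or roof. The front and back walls (the −y and +y sides) span the full width; the two side walls fit between them.


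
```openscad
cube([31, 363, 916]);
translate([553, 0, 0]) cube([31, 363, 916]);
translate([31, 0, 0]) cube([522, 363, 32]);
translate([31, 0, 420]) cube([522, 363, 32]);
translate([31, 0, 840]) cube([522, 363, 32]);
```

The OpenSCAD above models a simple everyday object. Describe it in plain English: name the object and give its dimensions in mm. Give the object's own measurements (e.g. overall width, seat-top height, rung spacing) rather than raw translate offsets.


An open bookshelf. Two side panels, each 31 mm thick, 363 mm deep and 916 mm tall, stand 584 mm apart (outside-to-outside). Between them sit 3 shelves, each 32 mm thick and 363 mm deep, spanning the full gap between the sides. The bottom shelf rests on the floor (its underside at z = 0) and the clear gap between one shelf's top and the next shelf's underside is 388 mm.


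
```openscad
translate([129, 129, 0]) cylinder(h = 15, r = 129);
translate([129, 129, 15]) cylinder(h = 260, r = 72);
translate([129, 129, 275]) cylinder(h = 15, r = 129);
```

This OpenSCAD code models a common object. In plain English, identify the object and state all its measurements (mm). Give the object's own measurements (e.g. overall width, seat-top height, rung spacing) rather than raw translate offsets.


A spool: two coaxial disc flanges of radius 129 mm and thickness 15 mm, joined by a core cylinder of radius 72 mm and height 260 mm. The lower flange rests on z = 0 and the three cylinders share a vertical axis.


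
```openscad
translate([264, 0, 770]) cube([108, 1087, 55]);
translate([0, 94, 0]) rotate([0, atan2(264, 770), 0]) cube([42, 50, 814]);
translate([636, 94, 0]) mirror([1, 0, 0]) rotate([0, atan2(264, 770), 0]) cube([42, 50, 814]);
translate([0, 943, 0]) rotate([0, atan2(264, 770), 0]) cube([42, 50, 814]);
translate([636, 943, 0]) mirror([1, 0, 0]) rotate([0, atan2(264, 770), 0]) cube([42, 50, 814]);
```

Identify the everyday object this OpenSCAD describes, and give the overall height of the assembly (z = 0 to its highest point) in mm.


A sawhorse. The overall height is 825 mm.

A beam across two mirrored pairs of raked legs — a sawhorse. The beam's underside is at z = 770 (matching the legs' vertical rise in atan2(264, 770)) and the beam is 55 mm tall, so its top is at 770 + 55 = 825 mm. The raked legs top out at the beam's underside, so that is the highest point.


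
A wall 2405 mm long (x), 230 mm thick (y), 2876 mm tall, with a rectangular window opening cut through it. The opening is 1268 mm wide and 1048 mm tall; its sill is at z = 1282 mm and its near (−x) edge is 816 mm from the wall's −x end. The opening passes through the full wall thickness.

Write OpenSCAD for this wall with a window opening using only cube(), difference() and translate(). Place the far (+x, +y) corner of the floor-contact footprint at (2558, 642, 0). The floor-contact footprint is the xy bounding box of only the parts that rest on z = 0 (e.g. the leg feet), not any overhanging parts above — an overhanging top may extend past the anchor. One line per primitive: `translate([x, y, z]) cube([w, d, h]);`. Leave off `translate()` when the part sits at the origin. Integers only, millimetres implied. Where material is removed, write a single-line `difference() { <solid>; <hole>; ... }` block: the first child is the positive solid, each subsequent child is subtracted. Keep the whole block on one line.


difference() { translate([153, 412, 0]) cube([2405, 230, 2876]); translate([969, 412, 1282]) cube([1268, 230, 1048]); }


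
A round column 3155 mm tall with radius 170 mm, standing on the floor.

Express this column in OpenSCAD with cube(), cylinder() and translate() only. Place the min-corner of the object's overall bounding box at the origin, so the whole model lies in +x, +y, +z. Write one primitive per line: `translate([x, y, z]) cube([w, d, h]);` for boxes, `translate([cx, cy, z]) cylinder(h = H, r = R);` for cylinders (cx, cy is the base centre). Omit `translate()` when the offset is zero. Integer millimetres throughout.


translate([170, 170, 0]) cylinder(h = 3155, r = 170);


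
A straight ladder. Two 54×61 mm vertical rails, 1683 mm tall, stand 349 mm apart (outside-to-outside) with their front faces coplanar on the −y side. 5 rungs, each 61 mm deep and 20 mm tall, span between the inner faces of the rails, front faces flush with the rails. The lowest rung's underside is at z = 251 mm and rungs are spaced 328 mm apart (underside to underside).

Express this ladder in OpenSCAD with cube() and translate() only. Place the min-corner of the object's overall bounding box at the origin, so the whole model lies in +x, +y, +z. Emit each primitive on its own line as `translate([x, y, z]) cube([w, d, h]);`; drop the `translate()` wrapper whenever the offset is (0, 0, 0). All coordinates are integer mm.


cube([54, 61, 1683]);
translate([295, 0, 0]) cube([54, 61, 1683]);
translate([54, 0, 251]) cube([241, 61, 20]);
translate([54, 0, 579]) cube([241, 61, 20]);
translate([54, 0, 907]) cube([241, 61, 20]);
translate([54, 0, 1235]) cube([241, 61, 20]);
translate([54, 0, 1563]) cube([241, 61, 20]);


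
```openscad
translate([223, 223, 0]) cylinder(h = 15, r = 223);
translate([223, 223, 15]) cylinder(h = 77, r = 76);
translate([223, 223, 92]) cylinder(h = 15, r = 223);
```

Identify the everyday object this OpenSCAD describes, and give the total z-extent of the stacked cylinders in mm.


A spool. The overall height is 107 mm.

Three coaxial cylinders, large–small–large — a spool. Two 15 mm flanges and a 77 mm core give 15 + 77 + 15 = 107 mm.


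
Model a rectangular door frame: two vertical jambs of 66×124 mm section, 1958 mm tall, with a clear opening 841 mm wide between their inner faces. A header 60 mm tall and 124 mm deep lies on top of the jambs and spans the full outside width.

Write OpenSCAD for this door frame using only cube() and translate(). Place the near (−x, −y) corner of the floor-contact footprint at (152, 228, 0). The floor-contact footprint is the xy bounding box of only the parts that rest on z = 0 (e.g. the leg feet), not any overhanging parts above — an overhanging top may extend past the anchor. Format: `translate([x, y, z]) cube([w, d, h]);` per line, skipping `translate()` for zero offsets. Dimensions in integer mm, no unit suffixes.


translate([152, 228, 0]) cube([66, 124, 1958]);
translate([1059, 228, 0]) cube([66, 124, 1958]);
translate([152, 228, 1958]) cube([973, 124, 60]);


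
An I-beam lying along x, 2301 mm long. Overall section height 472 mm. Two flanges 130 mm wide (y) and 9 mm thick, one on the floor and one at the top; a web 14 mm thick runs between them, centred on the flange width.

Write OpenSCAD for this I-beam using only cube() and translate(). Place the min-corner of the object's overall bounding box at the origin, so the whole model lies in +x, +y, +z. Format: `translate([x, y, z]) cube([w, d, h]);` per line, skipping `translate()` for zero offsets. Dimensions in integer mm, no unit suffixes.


cube([2301, 130, 9]);
translate([0, 58, 9]) cube([2301, 14, 454]);
translate([0, 0, 463]) cube([2301, 130, 9]);


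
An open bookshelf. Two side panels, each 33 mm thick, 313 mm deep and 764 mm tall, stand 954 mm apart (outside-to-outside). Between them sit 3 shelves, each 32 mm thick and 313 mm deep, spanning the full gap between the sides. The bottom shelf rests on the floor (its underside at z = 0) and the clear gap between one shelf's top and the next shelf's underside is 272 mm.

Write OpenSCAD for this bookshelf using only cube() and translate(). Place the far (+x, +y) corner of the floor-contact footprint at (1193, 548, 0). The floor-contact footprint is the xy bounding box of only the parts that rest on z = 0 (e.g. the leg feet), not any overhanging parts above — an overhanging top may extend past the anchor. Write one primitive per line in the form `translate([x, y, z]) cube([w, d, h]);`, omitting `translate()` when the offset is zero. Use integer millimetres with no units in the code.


translate([239, 235, 0]) cube([33, 313, 764]);
translate([1160, 235, 0]) cube([33, 313, 764]);
translate([272, 235, 0]) cube([888, 313, 32]);
translate([272, 235, 304]) cube([888, 313, 32]);
translate([272, 235, 608]) cube([888, 313, 32]);


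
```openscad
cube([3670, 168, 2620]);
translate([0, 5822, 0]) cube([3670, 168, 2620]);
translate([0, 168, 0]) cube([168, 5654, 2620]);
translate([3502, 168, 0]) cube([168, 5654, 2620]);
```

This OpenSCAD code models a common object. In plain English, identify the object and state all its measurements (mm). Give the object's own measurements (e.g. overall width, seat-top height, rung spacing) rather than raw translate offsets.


The wall frame of a small rectangular building: four walls, each 2620 mm tall and 168 mm thick, enclosing a footprint 3670 mm (x) by 5990 mm (y) outside-to-outside, with no floor or roof. The front and back walls (the −y and +y sides) span the full width; the two side walls fit between them.


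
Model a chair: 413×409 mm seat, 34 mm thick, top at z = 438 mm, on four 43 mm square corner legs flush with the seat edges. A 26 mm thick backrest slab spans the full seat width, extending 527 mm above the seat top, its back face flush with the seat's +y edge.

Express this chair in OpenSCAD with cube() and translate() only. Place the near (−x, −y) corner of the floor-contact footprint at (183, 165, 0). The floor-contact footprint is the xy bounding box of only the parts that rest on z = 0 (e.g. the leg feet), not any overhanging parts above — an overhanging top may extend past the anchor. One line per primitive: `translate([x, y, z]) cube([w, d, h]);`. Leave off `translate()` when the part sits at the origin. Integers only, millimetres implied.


translate([183, 165, 404]) cube([413, 409, 34]);
translate([183, 165, 0]) cube([43, 43, 404]);
translate([553, 165, 0]) cube([43, 43, 404]);
translate([183, 531, 0]) cube([43, 43, 404]);
translate([553, 531, 0]) cube([43, 43, 404]);
translate([183, 548, 438]) cube([413, 26, 527]);


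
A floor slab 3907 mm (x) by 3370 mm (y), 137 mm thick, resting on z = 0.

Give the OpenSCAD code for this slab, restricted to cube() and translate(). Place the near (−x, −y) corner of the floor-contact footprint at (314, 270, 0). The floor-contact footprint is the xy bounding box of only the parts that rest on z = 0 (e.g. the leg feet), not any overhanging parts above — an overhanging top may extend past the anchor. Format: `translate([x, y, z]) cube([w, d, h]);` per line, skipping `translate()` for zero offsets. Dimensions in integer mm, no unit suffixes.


translate([314, 270, 0]) cube([3907, 3370, 137]);


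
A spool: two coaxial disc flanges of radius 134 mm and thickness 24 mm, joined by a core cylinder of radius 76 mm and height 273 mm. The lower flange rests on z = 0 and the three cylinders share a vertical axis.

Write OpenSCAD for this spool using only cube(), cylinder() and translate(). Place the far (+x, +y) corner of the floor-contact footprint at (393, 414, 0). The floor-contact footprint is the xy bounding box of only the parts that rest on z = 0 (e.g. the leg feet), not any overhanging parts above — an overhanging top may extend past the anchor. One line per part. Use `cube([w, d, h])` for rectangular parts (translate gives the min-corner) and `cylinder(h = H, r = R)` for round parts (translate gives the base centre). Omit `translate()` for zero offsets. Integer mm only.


translate([259, 280, 0]) cylinder(h = 24, r = 134);
translate([259, 280, 24]) cylinder(h = 273, r = 76);
translate([259, 280, 297]) cylinder(h = 24, r = 134);


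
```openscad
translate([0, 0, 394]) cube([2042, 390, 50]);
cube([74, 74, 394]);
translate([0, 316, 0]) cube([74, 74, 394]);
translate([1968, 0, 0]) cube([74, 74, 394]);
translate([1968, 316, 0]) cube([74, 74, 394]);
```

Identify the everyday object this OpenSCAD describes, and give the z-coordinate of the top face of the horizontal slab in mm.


A bench. The seat-top height is 444 mm.

A long slab on four corner posts — a bench. The slab sits at z = 394 with thickness 50, so the top is 394 + 50 = 444 mm.


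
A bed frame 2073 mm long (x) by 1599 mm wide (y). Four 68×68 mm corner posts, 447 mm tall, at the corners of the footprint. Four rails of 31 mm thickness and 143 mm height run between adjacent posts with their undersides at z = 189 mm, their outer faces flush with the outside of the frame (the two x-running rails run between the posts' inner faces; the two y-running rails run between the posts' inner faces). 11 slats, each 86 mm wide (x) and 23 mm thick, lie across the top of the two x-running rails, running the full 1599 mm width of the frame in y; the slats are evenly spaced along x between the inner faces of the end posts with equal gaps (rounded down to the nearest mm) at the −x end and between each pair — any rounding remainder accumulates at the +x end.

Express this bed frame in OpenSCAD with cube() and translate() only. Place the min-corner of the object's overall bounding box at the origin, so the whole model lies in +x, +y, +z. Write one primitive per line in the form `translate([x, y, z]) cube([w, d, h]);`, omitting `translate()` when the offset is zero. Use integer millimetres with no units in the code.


// slat z = rail_z + rail_h = 189 + 143 = 332
// slat gap = ⌊(1937 − 11·86) / 12⌋ = 82
cube([68, 68, 447]);
translate([0, 1531, 0]) cube([68, 68, 447]);
translate([2005, 0, 0]) cube([68, 68, 447]);
translate([2005, 1531, 0]) cube([68, 68, 447]);
translate([68, 0, 189]) cube([1937, 31, 143]);
translate([68, 1568, 189]) cube([1937, 31, 143]);
translate([0, 68, 189]) cube([31, 1463, 143]);
translate([2042, 68, 189]) cube([31, 1463, 143]);
translate([150, 0, 332]) cube([86, 1599, 23]);
translate([318, 0, 332]) cube([86, 1599, 23]);
translate([486, 0, 332]) cube([86, 1599, 23]);
translate([654, 0, 332]) cube([86, 1599, 23]);
translate([822, 0, 332]) cube([86, 1599, 23]);
translate([990, 0, 332]) cube([86, 1599, 23]);
translate([1158, 0, 332]) cube([86, 1599, 23]);
translate([1326, 0, 332]) cube([86, 1599, 23]);
translate([1494, 0, 332]) cube([86, 1599, 23]);
translate([1662, 0, 332]) cube([86, 1599, 23]);
translate([1830, 0, 332]) cube([86, 1599, 23]);


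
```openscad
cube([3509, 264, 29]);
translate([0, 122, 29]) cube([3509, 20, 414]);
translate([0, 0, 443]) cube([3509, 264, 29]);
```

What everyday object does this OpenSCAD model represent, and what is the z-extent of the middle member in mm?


An I-beam. The web height is 414 mm.

Two wide flanges with a thin centred web — an I-beam. Overall 472 mm minus two 29 mm flanges gives a web of 472 − 2·29 = 414 mm.


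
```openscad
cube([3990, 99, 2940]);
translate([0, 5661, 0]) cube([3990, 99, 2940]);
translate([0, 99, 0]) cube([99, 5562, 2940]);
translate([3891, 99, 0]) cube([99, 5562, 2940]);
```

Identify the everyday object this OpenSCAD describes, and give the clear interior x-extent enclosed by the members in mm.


A house (or room) frame. The interior width is 3792 mm.

Four 2940 mm walls enclosing a rectangle with no floor or roof — a room or house frame. Outside width is 3990 mm and wall thickness is 99 mm, so the interior width is 3990 − 2 × 99 = 3792 mm.


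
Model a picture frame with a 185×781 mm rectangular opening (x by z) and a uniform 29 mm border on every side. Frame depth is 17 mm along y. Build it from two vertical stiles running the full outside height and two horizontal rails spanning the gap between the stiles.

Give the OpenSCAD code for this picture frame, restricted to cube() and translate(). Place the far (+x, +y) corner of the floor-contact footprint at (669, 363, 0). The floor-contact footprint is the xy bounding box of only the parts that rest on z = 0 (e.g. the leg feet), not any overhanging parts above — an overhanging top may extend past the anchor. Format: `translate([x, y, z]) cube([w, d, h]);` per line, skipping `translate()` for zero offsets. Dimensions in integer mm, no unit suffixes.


translate([426, 346, 0]) cube([29, 17, 839]);
translate([640, 346, 0]) cube([29, 17, 839]);
translate([455, 346, 0]) cube([185, 17, 29]);
translate([455, 346, 810]) cube([185, 17, 29]);


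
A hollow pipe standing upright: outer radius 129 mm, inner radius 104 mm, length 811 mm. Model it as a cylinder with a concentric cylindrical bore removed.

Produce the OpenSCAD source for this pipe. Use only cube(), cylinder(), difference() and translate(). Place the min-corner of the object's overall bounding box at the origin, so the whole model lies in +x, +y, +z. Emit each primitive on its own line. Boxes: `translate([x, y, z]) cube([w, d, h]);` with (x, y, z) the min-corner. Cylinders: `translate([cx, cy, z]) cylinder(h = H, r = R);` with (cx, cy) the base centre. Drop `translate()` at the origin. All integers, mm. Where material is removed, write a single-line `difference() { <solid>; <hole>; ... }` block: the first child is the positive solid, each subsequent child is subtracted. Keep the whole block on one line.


difference() { translate([129, 129, 0]) cylinder(h = 811, r = 129); translate([129, 129, 0]) cylinder(h = 811, r = 104); }


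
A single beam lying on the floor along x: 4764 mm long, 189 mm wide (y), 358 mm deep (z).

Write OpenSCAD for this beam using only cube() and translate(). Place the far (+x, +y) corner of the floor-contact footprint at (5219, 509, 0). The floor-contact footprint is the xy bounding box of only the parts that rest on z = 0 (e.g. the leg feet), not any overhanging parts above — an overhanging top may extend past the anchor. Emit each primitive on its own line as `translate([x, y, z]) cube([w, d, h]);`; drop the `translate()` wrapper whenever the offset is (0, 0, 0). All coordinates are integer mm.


translate([455, 320, 0]) cube([4764, 189, 358]);


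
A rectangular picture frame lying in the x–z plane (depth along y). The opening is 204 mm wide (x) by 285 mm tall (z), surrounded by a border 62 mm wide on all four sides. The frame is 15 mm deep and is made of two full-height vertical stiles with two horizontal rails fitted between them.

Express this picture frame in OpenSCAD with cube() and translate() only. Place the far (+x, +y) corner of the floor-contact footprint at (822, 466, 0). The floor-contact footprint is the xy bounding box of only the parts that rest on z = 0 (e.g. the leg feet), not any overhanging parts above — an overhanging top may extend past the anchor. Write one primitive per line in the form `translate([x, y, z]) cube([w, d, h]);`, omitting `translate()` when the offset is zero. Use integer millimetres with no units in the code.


translate([494, 451, 0]) cube([62, 15, 409]);
translate([760, 451, 0]) cube([62, 15, 409]);
translate([556, 451, 0]) cube([204, 15, 62]);
translate([556, 451, 347]) cube([204, 15, 62]);


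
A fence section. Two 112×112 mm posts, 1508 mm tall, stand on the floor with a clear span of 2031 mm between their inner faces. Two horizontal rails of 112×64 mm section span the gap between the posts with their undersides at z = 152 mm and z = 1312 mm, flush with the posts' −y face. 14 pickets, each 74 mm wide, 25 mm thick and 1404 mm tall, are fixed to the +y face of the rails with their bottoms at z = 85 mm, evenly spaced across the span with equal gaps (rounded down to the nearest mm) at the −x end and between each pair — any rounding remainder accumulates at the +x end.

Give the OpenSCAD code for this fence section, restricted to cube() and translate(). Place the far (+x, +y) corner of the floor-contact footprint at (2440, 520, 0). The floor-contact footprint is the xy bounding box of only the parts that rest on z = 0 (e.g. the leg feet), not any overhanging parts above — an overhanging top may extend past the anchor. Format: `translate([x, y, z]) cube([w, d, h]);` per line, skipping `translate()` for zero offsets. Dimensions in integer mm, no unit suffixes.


translate([185, 408, 0]) cube([112, 112, 1508]);
translate([2328, 408, 0]) cube([112, 112, 1508]);
translate([297, 408, 152]) cube([2031, 112, 64]);
translate([297, 408, 1312]) cube([2031, 112, 64]);
translate([363, 520, 85]) cube([74, 25, 1404]);
translate([503, 520, 85]) cube([74, 25, 1404]);
translate([643, 520, 85]) cube([74, 25, 1404]);
translate([783, 520, 85]) cube([74, 25, 1404]);
translate([923, 520, 85]) cube([74, 25, 1404]);
translate([1063, 520, 85]) cube([74, 25, 1404]);
translate([1203, 520, 85]) cube([74, 25, 1404]);
translate([1343, 520, 85]) cube([74, 25, 1404]);
translate([1483, 520, 85]) cube([74, 25, 1404]);
translate([1623, 520, 85]) cube([74, 25, 1404]);
translate([1763, 520, 85]) cube([74, 25, 1404]);
translate([1903, 520, 85]) cube([74, 25, 1404]);
translate([2043, 520, 85]) cube([74, 25, 1404]);
translate([2183, 520, 85]) cube([74, 25, 1404]);


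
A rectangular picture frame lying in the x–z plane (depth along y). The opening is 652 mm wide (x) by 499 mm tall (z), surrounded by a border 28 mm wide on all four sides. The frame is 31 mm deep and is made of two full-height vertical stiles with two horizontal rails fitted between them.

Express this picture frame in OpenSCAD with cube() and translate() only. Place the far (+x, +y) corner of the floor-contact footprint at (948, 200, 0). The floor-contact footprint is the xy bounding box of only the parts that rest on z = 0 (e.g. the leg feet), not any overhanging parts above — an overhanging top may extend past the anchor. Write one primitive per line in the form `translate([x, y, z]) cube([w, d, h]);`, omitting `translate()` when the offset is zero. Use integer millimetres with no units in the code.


translate([240, 169, 0]) cube([28, 31, 555]);
translate([920, 169, 0]) cube([28, 31, 555]);
translate([268, 169, 0]) cube([652, 31, 28]);
translate([268, 169, 527]) cube([652, 31, 28]);


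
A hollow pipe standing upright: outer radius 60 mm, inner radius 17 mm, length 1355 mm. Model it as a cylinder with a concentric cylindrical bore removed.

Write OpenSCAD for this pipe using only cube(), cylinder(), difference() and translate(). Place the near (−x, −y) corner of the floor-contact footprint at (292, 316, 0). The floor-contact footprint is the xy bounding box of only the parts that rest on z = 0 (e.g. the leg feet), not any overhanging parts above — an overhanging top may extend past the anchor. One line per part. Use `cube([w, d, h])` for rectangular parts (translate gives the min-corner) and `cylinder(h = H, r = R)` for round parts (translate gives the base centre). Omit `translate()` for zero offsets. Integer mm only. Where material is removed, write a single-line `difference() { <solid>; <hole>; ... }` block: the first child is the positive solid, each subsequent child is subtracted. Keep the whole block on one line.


difference() { translate([352, 376, 0]) cylinder(h = 1355, r = 60); translate([352, 376, 0]) cylinder(h = 1355, r = 17); }


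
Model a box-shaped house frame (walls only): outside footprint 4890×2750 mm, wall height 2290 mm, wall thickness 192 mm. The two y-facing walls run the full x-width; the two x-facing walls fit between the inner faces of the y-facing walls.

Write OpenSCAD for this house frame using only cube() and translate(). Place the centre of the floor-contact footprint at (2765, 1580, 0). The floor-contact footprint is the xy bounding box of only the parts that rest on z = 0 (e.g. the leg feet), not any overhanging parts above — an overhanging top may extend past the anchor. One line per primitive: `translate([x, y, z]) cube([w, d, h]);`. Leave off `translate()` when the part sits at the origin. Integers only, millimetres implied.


translate([320, 205, 0]) cube([4890, 192, 2290]);
translate([320, 2763, 0]) cube([4890, 192, 2290]);
translate([320, 397, 0]) cube([192, 2366, 2290]);
translate([5018, 397, 0]) cube([192, 2366, 2290]);


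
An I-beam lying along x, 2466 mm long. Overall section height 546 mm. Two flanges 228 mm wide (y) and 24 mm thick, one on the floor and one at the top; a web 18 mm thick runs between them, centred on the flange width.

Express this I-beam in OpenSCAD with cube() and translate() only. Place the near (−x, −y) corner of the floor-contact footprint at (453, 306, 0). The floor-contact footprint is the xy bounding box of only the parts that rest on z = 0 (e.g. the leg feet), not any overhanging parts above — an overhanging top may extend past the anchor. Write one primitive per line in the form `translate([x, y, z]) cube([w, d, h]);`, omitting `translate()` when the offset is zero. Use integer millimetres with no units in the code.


translate([453, 306, 0]) cube([2466, 228, 24]);
translate([453, 411, 24]) cube([2466, 18, 498]);
translate([453, 306, 522]) cube([2466, 228, 24]);


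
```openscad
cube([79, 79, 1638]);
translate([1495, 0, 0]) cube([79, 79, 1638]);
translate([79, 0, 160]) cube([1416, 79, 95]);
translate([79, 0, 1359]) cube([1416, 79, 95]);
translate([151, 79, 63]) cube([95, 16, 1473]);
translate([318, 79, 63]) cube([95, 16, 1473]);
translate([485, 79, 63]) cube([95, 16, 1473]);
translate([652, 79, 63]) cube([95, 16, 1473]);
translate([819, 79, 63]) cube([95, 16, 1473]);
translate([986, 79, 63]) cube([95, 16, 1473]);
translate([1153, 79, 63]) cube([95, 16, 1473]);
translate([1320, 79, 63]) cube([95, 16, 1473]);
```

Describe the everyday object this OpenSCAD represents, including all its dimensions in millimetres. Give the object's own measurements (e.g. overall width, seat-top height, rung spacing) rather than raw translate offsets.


A fence section. Two 79×79 mm posts, 1638 mm tall, stand on the floor with a clear span of 1416 mm between their inner faces. Two horizontal rails of 79×95 mm section span the gap between the posts with their undersides at z = 160 mm and z = 1359 mm, flush with the posts' −y face. 8 pickets, each 95 mm wide, 16 mm thick and 1473 mm tall, are fixed to the +y face of the rails with their bottoms at z = 63 mm, spaced across the span with a 72 mm gap after the −x post and between neighbouring pickets, with 80 mm left before the +x post.


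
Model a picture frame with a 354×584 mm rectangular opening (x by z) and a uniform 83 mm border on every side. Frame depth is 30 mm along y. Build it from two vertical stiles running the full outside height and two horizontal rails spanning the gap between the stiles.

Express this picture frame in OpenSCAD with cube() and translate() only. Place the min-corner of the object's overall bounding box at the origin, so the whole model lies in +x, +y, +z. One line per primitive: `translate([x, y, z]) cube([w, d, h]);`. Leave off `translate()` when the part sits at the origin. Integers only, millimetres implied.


cube([83, 30, 750]);
translate([437, 0, 0]) cube([83, 30, 750]);
translate([83, 0, 0]) cube([354, 30, 83]);
translate([83, 0, 667]) cube([354, 30, 83]);


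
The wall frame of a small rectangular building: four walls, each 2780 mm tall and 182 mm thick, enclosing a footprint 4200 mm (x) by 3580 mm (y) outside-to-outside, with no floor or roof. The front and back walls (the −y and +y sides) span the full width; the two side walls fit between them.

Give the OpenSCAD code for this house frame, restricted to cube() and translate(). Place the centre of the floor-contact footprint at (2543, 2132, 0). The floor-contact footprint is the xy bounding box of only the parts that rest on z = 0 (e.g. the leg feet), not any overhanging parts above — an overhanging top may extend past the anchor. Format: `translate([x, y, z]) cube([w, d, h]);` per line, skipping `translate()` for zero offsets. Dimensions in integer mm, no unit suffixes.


translate([443, 342, 0]) cube([4200, 182, 2780]);
translate([443, 3740, 0]) cube([4200, 182, 2780]);
translate([443, 524, 0]) cube([182, 3216, 2780]);
translate([4461, 524, 0]) cube([182, 3216, 2780]);


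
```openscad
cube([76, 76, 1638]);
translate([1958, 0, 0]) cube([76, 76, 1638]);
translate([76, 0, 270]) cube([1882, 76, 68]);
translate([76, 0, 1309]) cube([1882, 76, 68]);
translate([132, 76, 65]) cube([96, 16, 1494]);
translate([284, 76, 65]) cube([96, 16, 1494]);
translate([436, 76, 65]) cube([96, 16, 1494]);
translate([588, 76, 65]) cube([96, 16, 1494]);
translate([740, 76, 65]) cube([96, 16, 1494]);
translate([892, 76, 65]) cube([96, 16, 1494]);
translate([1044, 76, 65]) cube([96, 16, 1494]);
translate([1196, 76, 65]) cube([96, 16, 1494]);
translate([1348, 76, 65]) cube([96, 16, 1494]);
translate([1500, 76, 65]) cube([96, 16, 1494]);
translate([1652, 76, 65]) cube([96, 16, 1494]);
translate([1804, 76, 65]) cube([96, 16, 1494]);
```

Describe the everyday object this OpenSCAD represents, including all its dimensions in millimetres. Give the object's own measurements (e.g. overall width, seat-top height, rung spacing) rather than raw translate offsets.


A fence section. Two 76×76 mm posts, 1638 mm tall, stand on the floor with a clear span of 1882 mm between their inner faces. Two horizontal rails of 76×68 mm section span the gap between the posts with their undersides at z = 270 mm and z = 1309 mm, flush with the posts' −y face. 12 pickets, each 96 mm wide, 16 mm thick and 1494 mm tall, are fixed to the +y face of the rails with their bottoms at z = 65 mm, spaced across the span with a 56 mm gap after the −x post and between neighbouring pickets, with 58 mm left before the +x post.
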